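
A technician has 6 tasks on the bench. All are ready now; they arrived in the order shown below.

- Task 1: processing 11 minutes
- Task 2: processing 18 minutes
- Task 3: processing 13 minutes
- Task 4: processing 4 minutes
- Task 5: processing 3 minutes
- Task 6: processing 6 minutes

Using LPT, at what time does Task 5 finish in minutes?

55

LPT (decreasing processing time): Task 2 Task 3 Task 1 Task 6 Task 4 Task 5.
Task 2: 0→18
Task 3: 18→31
Task 1: 31→42
Task 6: 42→48
Task 4: 48→52
Task 5: 52→55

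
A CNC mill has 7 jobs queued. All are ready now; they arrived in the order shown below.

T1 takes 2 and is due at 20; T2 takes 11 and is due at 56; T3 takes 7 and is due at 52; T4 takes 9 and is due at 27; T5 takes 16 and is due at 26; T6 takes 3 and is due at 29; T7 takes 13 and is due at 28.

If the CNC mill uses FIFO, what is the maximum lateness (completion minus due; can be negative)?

33

FIFO (arrival order): T1 T2 T3 T4 T5 T6 T7.
T1: 0→2, due 20, lateness -18
T2: 2→13, due 56, lateness -43
T3: 13→20, due 52, lateness -32
T4: 20→29, due 27, lateness 2
T5: 29→45, due 26, lateness 19
T6: 45→48, due 29, lateness 19
T7: 48→61, due 28, lateness 33
Maximum = 33.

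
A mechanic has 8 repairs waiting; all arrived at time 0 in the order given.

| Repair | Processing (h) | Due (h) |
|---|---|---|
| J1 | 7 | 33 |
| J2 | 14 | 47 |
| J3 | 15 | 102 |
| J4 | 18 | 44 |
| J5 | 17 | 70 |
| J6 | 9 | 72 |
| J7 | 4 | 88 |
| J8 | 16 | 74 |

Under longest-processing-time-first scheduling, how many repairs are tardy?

LPT (decreasing processing time): J4 J5 J8 J3 J2 J6 J1 J7.
J4: 0→18, due 44, tardiness 0
J5: 18→35, due 70, tardiness 0
J8: 35→51, due 74, tardiness 0
J3: 51→66, due 102, tardiness 0
J2: 66→80, due 47, tardiness 33
J6: 80→89, due 72, tardiness 17
J1: 89→96, due 33, tardiness 63
J7: 96→100, due 88, tardiness 12
Late repairs: 4.

4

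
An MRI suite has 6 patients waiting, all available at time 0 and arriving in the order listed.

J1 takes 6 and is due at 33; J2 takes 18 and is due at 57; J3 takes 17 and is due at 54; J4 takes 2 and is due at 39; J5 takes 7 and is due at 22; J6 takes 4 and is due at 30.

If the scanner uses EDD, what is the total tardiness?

0

EDD (increasing due date): J5 J6 J1 J4 J3 J2.
J5: 0→7, due 22, tardiness 0
J6: 7→11, due 30, tardiness 0
J1: 11→17, due 33, tardiness 0
J4: 17→19, due 39, tardiness 0
J3: 19→36, due 54, tardiness 0
J2: 36→54, due 57, tardiness 0
Sum = 0+0+0+0+0+0 = 0.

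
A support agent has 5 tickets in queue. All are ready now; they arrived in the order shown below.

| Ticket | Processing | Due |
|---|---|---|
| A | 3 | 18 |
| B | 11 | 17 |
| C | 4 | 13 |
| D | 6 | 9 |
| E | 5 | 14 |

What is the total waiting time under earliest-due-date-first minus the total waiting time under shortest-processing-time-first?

17

EDD (increasing due date): D C E B A.
D: waits 0, runs 0→6
C: waits 6, runs 6→10
E: waits 10, runs 10→15
B: waits 15, runs 15→26
A: waits 26, runs 26→29
Sum = 0+6+10+15+26 = 57.
SPT (increasing processing time): A C E D B.
A: waits 0, runs 0→3
C: waits 3, runs 3→7
E: waits 7, runs 7→12
D: waits 12, runs 12→18
B: waits 18, runs 18→29
Sum = 0+3+7+12+18 = 40.
Difference = 57 − 40 = 17.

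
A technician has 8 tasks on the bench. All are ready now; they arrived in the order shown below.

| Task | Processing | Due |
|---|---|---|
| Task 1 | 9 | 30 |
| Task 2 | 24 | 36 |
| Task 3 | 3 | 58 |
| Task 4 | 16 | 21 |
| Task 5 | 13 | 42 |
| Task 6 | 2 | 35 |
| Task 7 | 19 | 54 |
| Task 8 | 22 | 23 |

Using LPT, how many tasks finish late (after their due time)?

7

LPT (decreasing processing time): Task 2 Task 8 Task 7 Task 4 Task 5 Task 1 Task 3 Task 6.
Task 2: 0→24, due 36, tardiness 0
Task 8: 24→46, due 23, tardiness 23
Task 7: 46→65, due 54, tardiness 11
Task 4: 65→81, due 21, tardiness 60
Task 5: 81→94, due 42, tardiness 52
Task 1: 94→103, due 30, tardiness 73
Task 3: 103→106, due 58, tardiness 48
Task 6: 106→108, due 35, tardiness 73
Late tasks: 7.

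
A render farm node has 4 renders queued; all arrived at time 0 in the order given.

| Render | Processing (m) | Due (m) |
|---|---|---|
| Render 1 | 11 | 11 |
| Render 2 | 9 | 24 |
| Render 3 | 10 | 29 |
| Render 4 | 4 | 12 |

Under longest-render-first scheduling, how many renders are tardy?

LPT (decreasing processing time): Render 1 Render 3 Render 2 Render 4.
Render 1: 0→11, due 11, tardiness 0
Render 3: 11→21, due 29, tardiness 0
Render 2: 21→30, due 24, tardiness 6
Render 4: 30→34, due 12, tardiness 22
Late renders: 2.

2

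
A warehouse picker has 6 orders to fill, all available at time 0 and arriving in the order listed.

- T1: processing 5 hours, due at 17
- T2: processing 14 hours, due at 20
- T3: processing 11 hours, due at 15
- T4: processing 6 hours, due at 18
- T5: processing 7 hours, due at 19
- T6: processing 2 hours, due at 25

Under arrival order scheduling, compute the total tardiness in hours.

77

FIFO (arrival order): T1 T2 T3 T4 T5 T6.
T1: 0→5, due 17, tardiness 0
T2: 5→19, due 20, tardiness 0
T3: 19→30, due 15, tardiness 15
T4: 30→36, due 18, tardiness 18
T5: 36→43, due 19, tardiness 24
T6: 43→45, due 25, tardiness 20
Sum = 0+0+15+18+24+20 = 77.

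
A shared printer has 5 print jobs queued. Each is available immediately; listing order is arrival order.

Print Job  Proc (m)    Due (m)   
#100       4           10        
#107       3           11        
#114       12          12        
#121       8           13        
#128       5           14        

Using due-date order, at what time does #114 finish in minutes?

EDD (increasing due date): #100 #107 #114 #121 #128.
#100: 0→4
#107: 4→7
#114: 7→19

19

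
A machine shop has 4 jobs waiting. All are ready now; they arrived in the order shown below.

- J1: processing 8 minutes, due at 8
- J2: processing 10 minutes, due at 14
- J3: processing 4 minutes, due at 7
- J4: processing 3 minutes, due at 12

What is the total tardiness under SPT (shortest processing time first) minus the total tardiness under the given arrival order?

-14

SPT (increasing processing time): J4 J3 J1 J2.
J4: 0→3, due 12, tardiness 0
J3: 3→7, due 7, tardiness 0
J1: 7→15, due 8, tardiness 7
J2: 15→25, due 14, tardiness 11
Sum = 0+0+7+11 = 18.
FIFO (arrival order): J1 J2 J3 J4.
J1: 0→8, due 8, tardiness 0
J2: 8→18, due 14, tardiness 4
J3: 18→22, due 7, tardiness 15
J4: 22→25, due 12, tardiness 13
Sum = 0+4+15+13 = 32.
Difference = 18 − 32 = -14.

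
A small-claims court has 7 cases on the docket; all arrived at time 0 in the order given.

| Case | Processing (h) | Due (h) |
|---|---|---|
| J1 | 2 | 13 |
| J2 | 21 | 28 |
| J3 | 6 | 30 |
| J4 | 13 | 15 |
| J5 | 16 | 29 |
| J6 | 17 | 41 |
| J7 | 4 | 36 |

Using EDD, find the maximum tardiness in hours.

EDD (increasing due date): J1 J4 J2 J5 J3 J7 J6.
J1: 0→2, due 13, tardiness 0
J4: 2→15, due 15, tardiness 0
J2: 15→36, due 28, tardiness 8
J5: 36→52, due 29, tardiness 23
J3: 52→58, due 30, tardiness 28
J7: 58→62, due 36, tardiness 26
J6: 62→79, due 41, tardiness 38
Maximum = 38.

38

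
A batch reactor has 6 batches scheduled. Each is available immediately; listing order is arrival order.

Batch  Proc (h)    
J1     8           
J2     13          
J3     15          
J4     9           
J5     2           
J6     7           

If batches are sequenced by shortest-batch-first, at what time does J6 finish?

SPT (increasing processing time): J5 J6 J1 J4 J2 J3.
J5: 0→2
J6: 2→9

9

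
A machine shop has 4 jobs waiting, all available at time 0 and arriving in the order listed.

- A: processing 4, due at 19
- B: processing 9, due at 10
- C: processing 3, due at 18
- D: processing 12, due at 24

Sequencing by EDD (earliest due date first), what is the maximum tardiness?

EDD (increasing due date): B C A D.
B: 0→9, due 10, tardiness 0
C: 9→12, due 18, tardiness 0
A: 12→16, due 19, tardiness 0
D: 16→28, due 24, tardiness 4
Maximum = 4.

4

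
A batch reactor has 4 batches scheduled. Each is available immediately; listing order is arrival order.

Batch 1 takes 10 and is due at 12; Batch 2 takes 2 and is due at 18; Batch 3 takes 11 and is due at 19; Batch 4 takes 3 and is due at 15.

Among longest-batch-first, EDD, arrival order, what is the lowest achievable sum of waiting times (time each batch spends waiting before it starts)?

38

LPT (decreasing processing time): Batch 3 Batch 1 Batch 4 Batch 2.
Batch 3: waits 0, runs 0→11
Batch 1: waits 11, runs 11→21
Batch 4: waits 21, runs 21→24
Batch 2: waits 24, runs 24→26
Sum = 0+11+21+24 = 56.
EDD (increasing due date): Batch 1 Batch 4 Batch 2 Batch 3.
Batch 1: waits 0, runs 0→10
Batch 4: waits 10, runs 10→13
Batch 2: waits 13, runs 13→15
Batch 3: waits 15, runs 15→26
Sum = 0+10+13+15 = 38.
FIFO (arrival order): Batch 1 Batch 2 Batch 3 Batch 4.
Batch 1: waits 0, runs 0→10
Batch 2: waits 10, runs 10→12
Batch 3: waits 12, runs 12→23
Batch 4: waits 23, runs 23→26
Sum = 0+10+12+23 = 45.
LPT 56, EDD 38, FIFO 45 → minimum 38.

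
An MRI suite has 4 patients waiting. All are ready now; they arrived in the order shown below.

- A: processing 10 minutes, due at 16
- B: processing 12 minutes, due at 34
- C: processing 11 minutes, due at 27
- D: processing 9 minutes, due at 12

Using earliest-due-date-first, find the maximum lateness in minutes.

8

EDD (increasing due date): D A C B.
D: 0→9, due 12, lateness -3
A: 9→19, due 16, lateness 3
C: 19→30, due 27, lateness 3
B: 30→42, due 34, lateness 8
Maximum = 8.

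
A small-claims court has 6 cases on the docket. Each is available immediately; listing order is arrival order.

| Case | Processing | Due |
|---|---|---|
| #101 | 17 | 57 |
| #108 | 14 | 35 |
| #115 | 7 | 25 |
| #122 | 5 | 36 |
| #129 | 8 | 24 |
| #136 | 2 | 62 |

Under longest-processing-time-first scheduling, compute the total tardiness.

51

LPT (decreasing processing time): #101 #108 #129 #115 #122 #136.
#101: 0→17, due 57, tardiness 0
#108: 17→31, due 35, tardiness 0
#129: 31→39, due 24, tardiness 15
#115: 39→46, due 25, tardiness 21
#122: 46→51, due 36, tardiness 15
#136: 51→53, due 62, tardiness 0
Sum = 0+0+15+21+15+0 = 51.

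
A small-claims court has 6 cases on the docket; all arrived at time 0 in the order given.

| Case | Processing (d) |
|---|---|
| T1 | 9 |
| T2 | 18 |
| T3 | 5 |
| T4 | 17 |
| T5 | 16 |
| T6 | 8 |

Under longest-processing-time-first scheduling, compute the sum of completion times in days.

305

LPT (decreasing processing time): T2 T4 T5 T1 T6 T3.
T2: 0→18
T4: 18→35
T5: 35→51
T1: 51→60
T6: 60→68
T3: 68→73
Sum = 18+35+51+60+68+73 = 305.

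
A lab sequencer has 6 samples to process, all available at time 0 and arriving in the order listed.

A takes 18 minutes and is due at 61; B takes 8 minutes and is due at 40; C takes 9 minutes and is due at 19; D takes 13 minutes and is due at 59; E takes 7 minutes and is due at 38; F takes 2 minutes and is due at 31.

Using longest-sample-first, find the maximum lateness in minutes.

LPT (decreasing processing time): A D C B E F.
A: 0→18, due 61, lateness -43
D: 18→31, due 59, lateness -28
C: 31→40, due 19, lateness 21
B: 40→48, due 40, lateness 8
E: 48→55, due 38, lateness 17
F: 55→57, due 31, lateness 26
Maximum = 26.

26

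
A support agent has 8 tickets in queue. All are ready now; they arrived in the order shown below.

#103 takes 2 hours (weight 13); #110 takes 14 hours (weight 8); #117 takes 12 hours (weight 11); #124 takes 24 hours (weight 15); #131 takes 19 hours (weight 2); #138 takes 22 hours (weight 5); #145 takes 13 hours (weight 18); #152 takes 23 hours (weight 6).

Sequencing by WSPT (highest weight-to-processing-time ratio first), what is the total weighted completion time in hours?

3214

WSPT (decreasing weight/processing-time ratio): #103 #145 #117 #124 #110 #152 #138 #131.
#103: finishes 2, weight 13, w·C = 26
#145: finishes 15, weight 18, w·C = 270
#117: finishes 27, weight 11, w·C = 297
#124: finishes 51, weight 15, w·C = 765
#110: finishes 65, weight 8, w·C = 520
#152: finishes 88, weight 6, w·C = 528
#138: finishes 110, weight 5, w·C = 550
#131: finishes 129, weight 2, w·C = 258
Sum = 26+270+297+765+520+528+550+258 = 3214.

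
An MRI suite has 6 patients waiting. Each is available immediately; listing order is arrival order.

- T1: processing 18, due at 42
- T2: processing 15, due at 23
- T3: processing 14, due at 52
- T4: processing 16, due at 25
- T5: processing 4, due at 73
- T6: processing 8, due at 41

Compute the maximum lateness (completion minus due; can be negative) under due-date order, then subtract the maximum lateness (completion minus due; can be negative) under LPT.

-11

EDD (increasing due date): T2 T4 T6 T1 T3 T5.
T2: 0→15, due 23, lateness -8
T4: 15→31, due 25, lateness 6
T6: 31→39, due 41, lateness -2
T1: 39→57, due 42, lateness 15
T3: 57→71, due 52, lateness 19
T5: 71→75, due 73, lateness 2
Maximum = 19.
LPT (decreasing processing time): T1 T4 T2 T3 T6 T5.
T1: 0→18, due 42, lateness -24
T4: 18→34, due 25, lateness 9
T2: 34→49, due 23, lateness 26
T3: 49→63, due 52, lateness 11
T6: 63→71, due 41, lateness 30
T5: 71→75, due 73, lateness 2
Maximum = 30.
Difference = 19 − 30 = -11.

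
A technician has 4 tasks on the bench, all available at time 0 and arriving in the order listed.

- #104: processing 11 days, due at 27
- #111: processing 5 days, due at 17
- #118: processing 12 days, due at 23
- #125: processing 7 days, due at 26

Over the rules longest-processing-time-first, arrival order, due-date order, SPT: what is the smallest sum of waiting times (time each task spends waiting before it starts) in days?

40

LPT (decreasing processing time): #118 #104 #125 #111.
#118: waits 0, runs 0→12
#104: waits 12, runs 12→23
#125: waits 23, runs 23→30
#111: waits 30, runs 30→35
Sum = 0+12+23+30 = 65.
FIFO (arrival order): #104 #111 #118 #125.
#104: waits 0, runs 0→11
#111: waits 11, runs 11→16
#118: waits 16, runs 16→28
#125: waits 28, runs 28→35
Sum = 0+11+16+28 = 55.
EDD (increasing due date): #111 #118 #125 #104.
#111: waits 0, runs 0→5
#118: waits 5, runs 5→17
#125: waits 17, runs 17→24
#104: waits 24, runs 24→35
Sum = 0+5+17+24 = 46.
SPT (increasing processing time): #111 #125 #104 #118.
#111: waits 0, runs 0→5
#125: waits 5, runs 5→12
#104: waits 12, runs 12→23
#118: waits 23, runs 23→35
Sum = 0+5+12+23 = 40.
LPT 65, FIFO 55, EDD 46, SPT 40 → minimum 40.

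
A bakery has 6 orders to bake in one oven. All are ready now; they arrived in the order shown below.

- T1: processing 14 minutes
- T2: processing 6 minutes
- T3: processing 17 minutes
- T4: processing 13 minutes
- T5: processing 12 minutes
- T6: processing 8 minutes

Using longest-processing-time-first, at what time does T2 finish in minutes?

LPT (decreasing processing time): T3 T1 T4 T5 T6 T2.
T3: 0→17
T1: 17→31
T4: 31→44
T5: 44→56
T6: 56→64
T2: 64→70

70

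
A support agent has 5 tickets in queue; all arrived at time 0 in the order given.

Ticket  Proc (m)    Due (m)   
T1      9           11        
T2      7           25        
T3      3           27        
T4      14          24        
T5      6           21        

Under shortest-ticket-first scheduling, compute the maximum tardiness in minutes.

SPT (increasing processing time): T3 T5 T2 T1 T4.
T3: 0→3, due 27, tardiness 0
T5: 3→9, due 21, tardiness 0
T2: 9→16, due 25, tardiness 0
T1: 16→25, due 11, tardiness 14
T4: 25→39, due 24, tardiness 15
Maximum = 15.

15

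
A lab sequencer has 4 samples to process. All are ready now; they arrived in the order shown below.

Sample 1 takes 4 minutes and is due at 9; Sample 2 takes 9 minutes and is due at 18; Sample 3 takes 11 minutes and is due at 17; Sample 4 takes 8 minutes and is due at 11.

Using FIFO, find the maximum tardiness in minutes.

21

FIFO (arrival order): Sample 1 Sample 2 Sample 3 Sample 4.
Sample 1: 0→4, due 9, tardiness 0
Sample 2: 4→13, due 18, tardiness 0
Sample 3: 13→24, due 17, tardiness 7
Sample 4: 24→32, due 11, tardiness 21
Maximum = 21.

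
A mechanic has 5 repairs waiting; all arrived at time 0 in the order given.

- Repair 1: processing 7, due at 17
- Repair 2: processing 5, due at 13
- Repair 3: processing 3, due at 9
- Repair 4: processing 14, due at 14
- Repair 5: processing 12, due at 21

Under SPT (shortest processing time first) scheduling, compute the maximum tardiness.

27

SPT (increasing processing time): Repair 3 Repair 2 Repair 1 Repair 5 Repair 4.
Repair 3: 0→3, due 9, tardiness 0
Repair 2: 3→8, due 13, tardiness 0
Repair 1: 8→15, due 17, tardiness 0
Repair 5: 15→27, due 21, tardiness 6
Repair 4: 27→41, due 14, tardiness 27
Maximum = 27.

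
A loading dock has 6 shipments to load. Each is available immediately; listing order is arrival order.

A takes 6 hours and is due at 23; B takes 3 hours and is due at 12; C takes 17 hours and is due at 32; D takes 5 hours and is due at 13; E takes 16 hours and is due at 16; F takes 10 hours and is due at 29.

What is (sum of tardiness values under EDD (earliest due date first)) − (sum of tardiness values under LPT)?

EDD (increasing due date): B D E A F C.
B: 0→3, due 12, tardiness 0
D: 3→8, due 13, tardiness 0
E: 8→24, due 16, tardiness 8
A: 24→30, due 23, tardiness 7
F: 30→40, due 29, tardiness 11
C: 40→57, due 32, tardiness 25
Sum = 0+0+8+7+11+25 = 51.
LPT (decreasing processing time): C E F A D B.
C: 0→17, due 32, tardiness 0
E: 17→33, due 16, tardiness 17
F: 33→43, due 29, tardiness 14
A: 43→49, due 23, tardiness 26
D: 49→54, due 13, tardiness 41
B: 54→57, due 12, tardiness 45
Sum = 0+17+14+26+41+45 = 143.
Difference = 51 − 143 = -92.

-92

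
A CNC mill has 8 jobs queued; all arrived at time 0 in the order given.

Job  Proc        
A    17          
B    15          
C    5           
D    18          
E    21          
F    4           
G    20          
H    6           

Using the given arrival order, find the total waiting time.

397

FIFO (arrival order): A B C D E F G H.
A: waits 0, runs 0→17
B: waits 17, runs 17→32
C: waits 32, runs 32→37
D: waits 37, runs 37→55
E: waits 55, runs 55→76
F: waits 76, runs 76→80
G: waits 80, runs 80→100
H: waits 100, runs 100→106
Sum = 0+17+32+37+55+76+80+100 = 397.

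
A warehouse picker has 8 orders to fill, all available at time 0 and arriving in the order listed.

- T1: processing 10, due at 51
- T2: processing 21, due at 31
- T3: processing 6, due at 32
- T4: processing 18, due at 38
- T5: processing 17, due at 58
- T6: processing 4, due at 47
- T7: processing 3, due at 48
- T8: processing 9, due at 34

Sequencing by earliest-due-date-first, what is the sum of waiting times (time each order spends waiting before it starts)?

EDD (increasing due date): T2 T3 T8 T4 T6 T7 T1 T5.
T2: waits 0, runs 0→21
T3: waits 21, runs 21→27
T8: waits 27, runs 27→36
T4: waits 36, runs 36→54
T6: waits 54, runs 54→58
T7: waits 58, runs 58→61
T1: waits 61, runs 61→71
T5: waits 71, runs 71→88
Sum = 0+21+27+36+54+58+61+71 = 328.

328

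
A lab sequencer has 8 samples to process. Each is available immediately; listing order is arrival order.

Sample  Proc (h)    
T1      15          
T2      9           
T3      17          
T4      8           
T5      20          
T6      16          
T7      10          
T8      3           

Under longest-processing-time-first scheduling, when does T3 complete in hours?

37

LPT (decreasing processing time): T5 T3 T6 T1 T7 T2 T4 T8.
T5: 0→20
T3: 20→37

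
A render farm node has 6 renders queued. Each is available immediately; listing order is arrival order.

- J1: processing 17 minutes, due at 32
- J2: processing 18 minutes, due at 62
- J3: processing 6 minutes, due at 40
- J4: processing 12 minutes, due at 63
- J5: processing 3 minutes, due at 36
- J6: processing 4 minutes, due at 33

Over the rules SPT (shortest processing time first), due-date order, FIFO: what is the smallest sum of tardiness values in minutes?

0

SPT (increasing processing time): J5 J6 J3 J4 J1 J2.
J5: 0→3, due 36, tardiness 0
J6: 3→7, due 33, tardiness 0
J3: 7→13, due 40, tardiness 0
J4: 13→25, due 63, tardiness 0
J1: 25→42, due 32, tardiness 10
J2: 42→60, due 62, tardiness 0
Sum = 0+0+0+0+10+0 = 10.
EDD (increasing due date): J1 J6 J5 J3 J2 J4.
J1: 0→17, due 32, tardiness 0
J6: 17→21, due 33, tardiness 0
J5: 21→24, due 36, tardiness 0
J3: 24→30, due 40, tardiness 0
J2: 30→48, due 62, tardiness 0
J4: 48→60, due 63, tardiness 0
Sum = 0+0+0+0+0+0 = 0.
FIFO (arrival order): J1 J2 J3 J4 J5 J6.
J1: 0→17, due 32, tardiness 0
J2: 17→35, due 62, tardiness 0
J3: 35→41, due 40, tardiness 1
J4: 41→53, due 63, tardiness 0
J5: 53→56, due 36, tardiness 20
J6: 56→60, due 33, tardiness 27
Sum = 0+0+1+0+20+27 = 48.
SPT 10, EDD 0, FIFO 48 → minimum 0.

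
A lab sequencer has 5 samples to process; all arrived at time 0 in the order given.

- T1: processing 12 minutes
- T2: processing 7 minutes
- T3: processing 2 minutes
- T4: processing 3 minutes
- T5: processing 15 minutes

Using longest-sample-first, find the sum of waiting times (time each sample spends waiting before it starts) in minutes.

LPT (decreasing processing time): T5 T1 T2 T4 T3.
T5: waits 0, runs 0→15
T1: waits 15, runs 15→27
T2: waits 27, runs 27→34
T4: waits 34, runs 34→37
T3: waits 37, runs 37→39
Sum = 0+15+27+34+37 = 113.

113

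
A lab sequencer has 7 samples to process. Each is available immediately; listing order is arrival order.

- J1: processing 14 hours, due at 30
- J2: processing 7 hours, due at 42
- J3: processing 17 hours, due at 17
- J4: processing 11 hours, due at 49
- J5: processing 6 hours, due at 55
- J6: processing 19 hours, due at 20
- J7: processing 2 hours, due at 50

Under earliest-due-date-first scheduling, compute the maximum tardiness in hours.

EDD (increasing due date): J3 J6 J1 J2 J4 J7 J5.
J3: 0→17, due 17, tardiness 0
J6: 17→36, due 20, tardiness 16
J1: 36→50, due 30, tardiness 20
J2: 50→57, due 42, tardiness 15
J4: 57→68, due 49, tardiness 19
J7: 68→70, due 50, tardiness 20
J5: 70→76, due 55, tardiness 21
Maximum = 21.

21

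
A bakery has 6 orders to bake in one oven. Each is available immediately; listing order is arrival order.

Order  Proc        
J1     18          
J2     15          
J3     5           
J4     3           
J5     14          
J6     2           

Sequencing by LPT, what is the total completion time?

262

LPT (decreasing processing time): J1 J2 J5 J3 J4 J6.
J1: 0→18
J2: 18→33
J5: 33→47
J3: 47→52
J4: 52→55
J6: 55→57
Sum = 18+33+47+52+55+57 = 262.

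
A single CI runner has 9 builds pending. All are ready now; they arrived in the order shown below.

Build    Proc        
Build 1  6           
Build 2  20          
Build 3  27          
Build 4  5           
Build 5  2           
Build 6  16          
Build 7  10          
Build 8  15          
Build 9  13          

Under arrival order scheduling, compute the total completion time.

FIFO (arrival order): Build 1 Build 2 Build 3 Build 4 Build 5 Build 6 Build 7 Build 8 Build 9.
Build 1: 0→6
Build 2: 6→26
Build 3: 26→53
Build 4: 53→58
Build 5: 58→60
Build 6: 60→76
Build 7: 76→86
Build 8: 86→101
Build 9: 101→114
Sum = 6+26+53+58+60+76+86+101+114 = 580.

580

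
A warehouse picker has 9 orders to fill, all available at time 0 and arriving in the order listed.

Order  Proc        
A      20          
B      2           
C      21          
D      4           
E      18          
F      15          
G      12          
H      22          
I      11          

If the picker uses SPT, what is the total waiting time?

SPT (increasing processing time): B D I G F E A C H.
B: waits 0, runs 0→2
D: waits 2, runs 2→6
I: waits 6, runs 6→17
G: waits 17, runs 17→29
F: waits 29, runs 29→44
E: waits 44, runs 44→62
A: waits 62, runs 62→82
C: waits 82, runs 82→103
H: waits 103, runs 103→125
Sum = 0+2+6+17+29+44+62+82+103 = 345.

345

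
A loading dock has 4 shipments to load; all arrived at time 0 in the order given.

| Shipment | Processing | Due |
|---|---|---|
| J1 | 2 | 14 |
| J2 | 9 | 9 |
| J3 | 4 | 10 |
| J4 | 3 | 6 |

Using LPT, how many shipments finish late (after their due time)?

LPT (decreasing processing time): J2 J3 J4 J1.
J2: 0→9, due 9, tardiness 0
J3: 9→13, due 10, tardiness 3
J4: 13→16, due 6, tardiness 10
J1: 16→18, due 14, tardiness 4
Late shipments: 3.

3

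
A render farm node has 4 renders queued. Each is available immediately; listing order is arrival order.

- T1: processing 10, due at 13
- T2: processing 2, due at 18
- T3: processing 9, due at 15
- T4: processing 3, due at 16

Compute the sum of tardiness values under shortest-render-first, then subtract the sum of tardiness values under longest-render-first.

-5

SPT (increasing processing time): T2 T4 T3 T1.
T2: 0→2, due 18, tardiness 0
T4: 2→5, due 16, tardiness 0
T3: 5→14, due 15, tardiness 0
T1: 14→24, due 13, tardiness 11
Sum = 0+0+0+11 = 11.
LPT (decreasing processing time): T1 T3 T4 T2.
T1: 0→10, due 13, tardiness 0
T3: 10→19, due 15, tardiness 4
T4: 19→22, due 16, tardiness 6
T2: 22→24, due 18, tardiness 6
Sum = 0+4+6+6 = 16.
Difference = 11 − 16 = -5.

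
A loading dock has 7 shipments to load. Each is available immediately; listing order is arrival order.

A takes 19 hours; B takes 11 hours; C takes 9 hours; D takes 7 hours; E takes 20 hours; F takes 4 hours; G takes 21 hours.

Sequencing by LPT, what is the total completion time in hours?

LPT (decreasing processing time): G E A B C D F.
G: 0→21
E: 21→41
A: 41→60
B: 60→71
C: 71→80
D: 80→87
F: 87→91
Sum = 21+41+60+71+80+87+91 = 451.

451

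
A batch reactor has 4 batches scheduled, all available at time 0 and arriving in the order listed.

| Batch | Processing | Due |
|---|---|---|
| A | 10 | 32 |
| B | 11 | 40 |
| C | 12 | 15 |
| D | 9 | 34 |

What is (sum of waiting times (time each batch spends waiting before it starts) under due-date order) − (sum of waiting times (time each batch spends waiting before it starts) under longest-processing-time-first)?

-3

EDD (increasing due date): C A D B.
C: waits 0, runs 0→12
A: waits 12, runs 12→22
D: waits 22, runs 22→31
B: waits 31, runs 31→42
Sum = 0+12+22+31 = 65.
LPT (decreasing processing time): C B A D.
C: waits 0, runs 0→12
B: waits 12, runs 12→23
A: waits 23, runs 23→33
D: waits 33, runs 33→42
Sum = 0+12+23+33 = 68.
Difference = 65 − 68 = -3.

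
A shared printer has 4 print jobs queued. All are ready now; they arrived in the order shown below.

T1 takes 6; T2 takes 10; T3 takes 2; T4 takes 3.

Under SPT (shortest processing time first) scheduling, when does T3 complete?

2

SPT (increasing processing time): T3 T4 T1 T2.
T3: 0→2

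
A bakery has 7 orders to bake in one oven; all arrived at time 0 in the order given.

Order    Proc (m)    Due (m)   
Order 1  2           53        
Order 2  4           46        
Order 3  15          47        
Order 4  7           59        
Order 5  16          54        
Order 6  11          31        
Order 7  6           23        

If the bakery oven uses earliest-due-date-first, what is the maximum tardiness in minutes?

EDD (increasing due date): Order 7 Order 6 Order 2 Order 3 Order 1 Order 5 Order 4.
Order 7: 0→6, due 23, tardiness 0
Order 6: 6→17, due 31, tardiness 0
Order 2: 17→21, due 46, tardiness 0
Order 3: 21→36, due 47, tardiness 0
Order 1: 36→38, due 53, tardiness 0
Order 5: 38→54, due 54, tardiness 0
Order 4: 54→61, due 59, tardiness 2
Maximum = 2.

2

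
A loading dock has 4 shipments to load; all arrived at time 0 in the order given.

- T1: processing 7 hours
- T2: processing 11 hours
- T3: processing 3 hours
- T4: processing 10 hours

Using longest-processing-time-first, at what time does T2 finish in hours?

LPT (decreasing processing time): T2 T4 T1 T3.
T2: 0→11

11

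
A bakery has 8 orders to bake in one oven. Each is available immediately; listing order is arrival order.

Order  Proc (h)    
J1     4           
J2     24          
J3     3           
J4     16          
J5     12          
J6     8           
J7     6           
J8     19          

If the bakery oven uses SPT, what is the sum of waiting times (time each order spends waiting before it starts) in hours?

194

SPT (increasing processing time): J3 J1 J7 J6 J5 J4 J8 J2.
J3: waits 0, runs 0→3
J1: waits 3, runs 3→7
J7: waits 7, runs 7→13
J6: waits 13, runs 13→21
J5: waits 21, runs 21→33
J4: waits 33, runs 33→49
J8: waits 49, runs 49→68
J2: waits 68, runs 68→92
Sum = 0+3+7+13+21+33+49+68 = 194.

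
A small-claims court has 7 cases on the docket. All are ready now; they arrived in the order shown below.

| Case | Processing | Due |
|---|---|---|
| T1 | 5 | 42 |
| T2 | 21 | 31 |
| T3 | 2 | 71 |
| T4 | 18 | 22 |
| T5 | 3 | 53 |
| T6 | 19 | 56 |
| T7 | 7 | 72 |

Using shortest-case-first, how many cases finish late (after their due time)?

SPT (increasing processing time): T3 T5 T1 T7 T4 T6 T2.
T3: 0→2, due 71, tardiness 0
T5: 2→5, due 53, tardiness 0
T1: 5→10, due 42, tardiness 0
T7: 10→17, due 72, tardiness 0
T4: 17→35, due 22, tardiness 13
T6: 35→54, due 56, tardiness 0
T2: 54→75, due 31, tardiness 44
Late cases: 2.

2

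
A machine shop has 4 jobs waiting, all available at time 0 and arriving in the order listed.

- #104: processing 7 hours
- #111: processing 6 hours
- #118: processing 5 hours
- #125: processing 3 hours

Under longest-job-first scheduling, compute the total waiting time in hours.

38

LPT (decreasing processing time): #104 #111 #118 #125.
#104: waits 0, runs 0→7
#111: waits 7, runs 7→13
#118: waits 13, runs 13→18
#125: waits 18, runs 18→21
Sum = 0+7+13+18 = 38.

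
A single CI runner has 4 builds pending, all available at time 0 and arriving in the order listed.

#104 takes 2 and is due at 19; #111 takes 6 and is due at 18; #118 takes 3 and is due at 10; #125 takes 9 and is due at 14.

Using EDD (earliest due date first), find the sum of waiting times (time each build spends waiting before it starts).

EDD (increasing due date): #118 #125 #111 #104.
#118: waits 0, runs 0→3
#125: waits 3, runs 3→12
#111: waits 12, runs 12→18
#104: waits 18, runs 18→20
Sum = 0+3+12+18 = 33.

33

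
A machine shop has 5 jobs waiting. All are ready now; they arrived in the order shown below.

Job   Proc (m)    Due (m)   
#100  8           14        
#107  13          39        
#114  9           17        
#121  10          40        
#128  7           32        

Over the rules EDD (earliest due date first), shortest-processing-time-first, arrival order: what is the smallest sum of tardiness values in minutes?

7

EDD (increasing due date): #100 #114 #128 #107 #121.
#100: 0→8, due 14, tardiness 0
#114: 8→17, due 17, tardiness 0
#128: 17→24, due 32, tardiness 0
#107: 24→37, due 39, tardiness 0
#121: 37→47, due 40, tardiness 7
Sum = 0+0+0+0+7 = 7.
SPT (increasing processing time): #128 #100 #114 #121 #107.
#128: 0→7, due 32, tardiness 0
#100: 7→15, due 14, tardiness 1
#114: 15→24, due 17, tardiness 7
#121: 24→34, due 40, tardiness 0
#107: 34→47, due 39, tardiness 8
Sum = 0+1+7+0+8 = 16.
FIFO (arrival order): #100 #107 #114 #121 #128.
#100: 0→8, due 14, tardiness 0
#107: 8→21, due 39, tardiness 0
#114: 21→30, due 17, tardiness 13
#121: 30→40, due 40, tardiness 0
#128: 40→47, due 32, tardiness 15
Sum = 0+0+13+0+15 = 28.
EDD 7, SPT 16, FIFO 28 → minimum 7.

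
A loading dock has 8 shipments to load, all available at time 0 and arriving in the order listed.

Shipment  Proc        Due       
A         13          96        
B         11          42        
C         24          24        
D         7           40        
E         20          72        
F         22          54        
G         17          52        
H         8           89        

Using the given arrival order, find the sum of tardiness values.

FIFO (arrival order): A B C D E F G H.
A: 0→13, due 96, tardiness 0
B: 13→24, due 42, tardiness 0
C: 24→48, due 24, tardiness 24
D: 48→55, due 40, tardiness 15
E: 55→75, due 72, tardiness 3
F: 75→97, due 54, tardiness 43
G: 97→114, due 52, tardiness 62
H: 114→122, due 89, tardiness 33
Sum = 0+0+24+15+3+43+62+33 = 180.

180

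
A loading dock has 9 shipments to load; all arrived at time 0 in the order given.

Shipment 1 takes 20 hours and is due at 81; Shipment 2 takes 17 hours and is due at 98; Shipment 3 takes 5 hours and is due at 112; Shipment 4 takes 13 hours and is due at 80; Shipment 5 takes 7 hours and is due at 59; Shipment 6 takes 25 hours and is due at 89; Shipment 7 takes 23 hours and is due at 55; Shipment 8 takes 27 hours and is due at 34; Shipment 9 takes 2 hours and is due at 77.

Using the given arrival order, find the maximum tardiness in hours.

103

FIFO (arrival order): Shipment 1 Shipment 2 Shipment 3 Shipment 4 Shipment 5 Shipment 6 Shipment 7 Shipment 8 Shipment 9.
Shipment 1: 0→20, due 81, tardiness 0
Shipment 2: 20→37, due 98, tardiness 0
Shipment 3: 37→42, due 112, tardiness 0
Shipment 4: 42→55, due 80, tardiness 0
Shipment 5: 55→62, due 59, tardiness 3
Shipment 6: 62→87, due 89, tardiness 0
Shipment 7: 87→110, due 55, tardiness 55
Shipment 8: 110→137, due 34, tardiness 103
Shipment 9: 137→139, due 77, tardiness 62
Maximum = 103.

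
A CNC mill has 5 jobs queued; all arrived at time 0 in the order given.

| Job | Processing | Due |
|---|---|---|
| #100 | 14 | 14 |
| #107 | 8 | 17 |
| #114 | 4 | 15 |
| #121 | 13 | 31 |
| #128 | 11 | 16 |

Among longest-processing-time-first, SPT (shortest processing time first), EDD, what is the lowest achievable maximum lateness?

20

LPT (decreasing processing time): #100 #121 #128 #107 #114.
#100: 0→14, due 14, lateness 0
#121: 14→27, due 31, lateness -4
#128: 27→38, due 16, lateness 22
#107: 38→46, due 17, lateness 29
#114: 46→50, due 15, lateness 35
Maximum = 35.
SPT (increasing processing time): #114 #107 #128 #121 #100.
#114: 0→4, due 15, lateness -11
#107: 4→12, due 17, lateness -5
#128: 12→23, due 16, lateness 7
#121: 23→36, due 31, lateness 5
#100: 36→50, due 14, lateness 36
Maximum = 36.
EDD (increasing due date): #100 #114 #128 #107 #121.
#100: 0→14, due 14, lateness 0
#114: 14→18, due 15, lateness 3
#128: 18→29, due 16, lateness 13
#107: 29→37, due 17, lateness 20
#121: 37→50, due 31, lateness 19
Maximum = 20.
LPT 35, SPT 36, EDD 20 → minimum 20.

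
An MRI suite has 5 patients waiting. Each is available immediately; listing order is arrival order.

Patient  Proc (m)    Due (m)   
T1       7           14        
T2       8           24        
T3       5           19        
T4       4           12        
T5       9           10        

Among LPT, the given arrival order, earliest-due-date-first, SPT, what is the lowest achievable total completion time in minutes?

LPT (decreasing processing time): T5 T2 T1 T3 T4.
T5: 0→9
T2: 9→17
T1: 17→24
T3: 24→29
T4: 29→33
Sum = 9+17+24+29+33 = 112.
FIFO (arrival order): T1 T2 T3 T4 T5.
T1: 0→7
T2: 7→15
T3: 15→20
T4: 20→24
T5: 24→33
Sum = 7+15+20+24+33 = 99.
EDD (increasing due date): T5 T4 T1 T3 T2.
T5: 0→9
T4: 9→13
T1: 13→20
T3: 20→25
T2: 25→33
Sum = 9+13+20+25+33 = 100.
SPT (increasing processing time): T4 T3 T1 T2 T5.
T4: 0→4
T3: 4→9
T1: 9→16
T2: 16→24
T5: 24→33
Sum = 4+9+16+24+33 = 86.
LPT 112, FIFO 99, EDD 100, SPT 86 → minimum 86.

86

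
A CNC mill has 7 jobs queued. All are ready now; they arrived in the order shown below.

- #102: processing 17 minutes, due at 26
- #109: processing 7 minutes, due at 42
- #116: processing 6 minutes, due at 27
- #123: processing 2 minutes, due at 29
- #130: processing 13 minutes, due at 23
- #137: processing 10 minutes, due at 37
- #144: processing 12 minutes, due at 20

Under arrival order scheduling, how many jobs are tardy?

FIFO (arrival order): #102 #109 #116 #123 #130 #137 #144.
#102: 0→17, due 26, tardiness 0
#109: 17→24, due 42, tardiness 0
#116: 24→30, due 27, tardiness 3
#123: 30→32, due 29, tardiness 3
#130: 32→45, due 23, tardiness 22
#137: 45→55, due 37, tardiness 18
#144: 55→67, due 20, tardiness 47
Late jobs: 5.

5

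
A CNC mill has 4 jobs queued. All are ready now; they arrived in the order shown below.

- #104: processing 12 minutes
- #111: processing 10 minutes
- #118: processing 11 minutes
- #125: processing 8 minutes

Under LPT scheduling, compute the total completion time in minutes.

109

LPT (decreasing processing time): #104 #118 #111 #125.
#104: 0→12
#118: 12→23
#111: 23→33
#125: 33→41
Sum = 12+23+33+41 = 109.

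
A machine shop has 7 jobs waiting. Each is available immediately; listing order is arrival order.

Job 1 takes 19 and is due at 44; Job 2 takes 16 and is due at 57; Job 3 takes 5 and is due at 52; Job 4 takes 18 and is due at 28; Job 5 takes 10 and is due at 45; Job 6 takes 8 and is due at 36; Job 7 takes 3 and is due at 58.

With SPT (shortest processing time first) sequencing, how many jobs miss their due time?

SPT (increasing processing time): Job 7 Job 3 Job 6 Job 5 Job 2 Job 4 Job 1.
Job 7: 0→3, due 58, tardiness 0
Job 3: 3→8, due 52, tardiness 0
Job 6: 8→16, due 36, tardiness 0
Job 5: 16→26, due 45, tardiness 0
Job 2: 26→42, due 57, tardiness 0
Job 4: 42→60, due 28, tardiness 32
Job 1: 60→79, due 44, tardiness 35
Late jobs: 2.

2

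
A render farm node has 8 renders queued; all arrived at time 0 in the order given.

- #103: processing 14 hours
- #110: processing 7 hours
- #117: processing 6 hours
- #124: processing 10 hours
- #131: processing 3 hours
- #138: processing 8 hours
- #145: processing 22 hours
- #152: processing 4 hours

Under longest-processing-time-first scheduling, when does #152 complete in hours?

71

LPT (decreasing processing time): #145 #103 #124 #138 #110 #117 #152 #131.
#145: 0→22
#103: 22→36
#124: 36→46
#138: 46→54
#110: 54→61
#117: 61→67
#152: 67→71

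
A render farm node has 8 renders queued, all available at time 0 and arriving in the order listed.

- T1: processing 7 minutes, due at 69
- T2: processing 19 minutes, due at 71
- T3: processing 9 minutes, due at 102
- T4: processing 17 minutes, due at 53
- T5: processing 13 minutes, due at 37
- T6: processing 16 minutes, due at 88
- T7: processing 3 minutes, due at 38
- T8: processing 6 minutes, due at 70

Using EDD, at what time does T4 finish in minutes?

EDD (increasing due date): T5 T7 T4 T1 T8 T2 T6 T3.
T5: 0→13
T7: 13→16
T4: 16→33

33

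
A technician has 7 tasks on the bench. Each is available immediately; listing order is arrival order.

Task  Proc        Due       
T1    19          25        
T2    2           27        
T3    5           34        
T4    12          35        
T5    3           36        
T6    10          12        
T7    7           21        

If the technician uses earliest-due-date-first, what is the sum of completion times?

257

EDD (increasing due date): T6 T7 T1 T2 T3 T4 T5.
T6: 0→10
T7: 10→17
T1: 17→36
T2: 36→38
T3: 38→43
T4: 43→55
T5: 55→58
Sum = 10+17+36+38+43+55+58 = 257.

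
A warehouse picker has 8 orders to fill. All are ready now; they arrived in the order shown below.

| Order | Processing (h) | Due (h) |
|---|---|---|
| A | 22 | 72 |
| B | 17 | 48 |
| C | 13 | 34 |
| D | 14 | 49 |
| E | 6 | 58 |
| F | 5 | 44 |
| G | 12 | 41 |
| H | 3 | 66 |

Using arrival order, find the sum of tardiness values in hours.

156

FIFO (arrival order): A B C D E F G H.
A: 0→22, due 72, tardiness 0
B: 22→39, due 48, tardiness 0
C: 39→52, due 34, tardiness 18
D: 52→66, due 49, tardiness 17
E: 66→72, due 58, tardiness 14
F: 72→77, due 44, tardiness 33
G: 77→89, due 41, tardiness 48
H: 89→92, due 66, tardiness 26
Sum = 0+0+18+17+14+33+48+26 = 156.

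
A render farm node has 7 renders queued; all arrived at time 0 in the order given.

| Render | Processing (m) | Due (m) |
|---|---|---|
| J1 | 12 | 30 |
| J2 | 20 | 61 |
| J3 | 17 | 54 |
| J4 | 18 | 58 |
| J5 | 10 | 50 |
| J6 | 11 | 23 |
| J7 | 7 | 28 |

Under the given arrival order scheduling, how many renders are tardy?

4

FIFO (arrival order): J1 J2 J3 J4 J5 J6 J7.
J1: 0→12, due 30, tardiness 0
J2: 12→32, due 61, tardiness 0
J3: 32→49, due 54, tardiness 0
J4: 49→67, due 58, tardiness 9
J5: 67→77, due 50, tardiness 27
J6: 77→88, due 23, tardiness 65
J7: 88→95, due 28, tardiness 67
Late renders: 4.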